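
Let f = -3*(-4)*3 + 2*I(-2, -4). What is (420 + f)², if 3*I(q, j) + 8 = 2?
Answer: 204304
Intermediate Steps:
I(q, j) = -2 (I(q, j) = -8/3 + (⅓)*2 = -8/3 + ⅔ = -2)
f = 32 (f = -3*(-4)*3 + 2*(-2) = 12*3 - 4 = 36 - 4 = 32)
(420 + f)² = (420 + 32)² = 452² = 204304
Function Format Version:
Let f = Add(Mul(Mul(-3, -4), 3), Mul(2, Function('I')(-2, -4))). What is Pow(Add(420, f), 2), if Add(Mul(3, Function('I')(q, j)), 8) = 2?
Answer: 204304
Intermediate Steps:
Function('I')(q, j) = -2 (Function('I')(q, j) = Add(Rational(-8, 3), Mul(Rational(1, 3), 2)) = Add(Rational(-8, 3), Rational(2, 3)) = -2)
f = 32 (f = Add(Mul(Mul(-3, -4), 3), Mul(2, -2)) = Add(Mul(12, 3), -4) = Add(36, -4) = 32)
Pow(Add(420, f), 2) = Pow(Add(420, 32), 2) = Pow(452, 2) = 204304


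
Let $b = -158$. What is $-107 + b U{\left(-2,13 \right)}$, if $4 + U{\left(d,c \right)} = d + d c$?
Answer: $4949$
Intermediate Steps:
$U{\left(d,c \right)} = -4 + d + c d$ ($U{\left(d,c \right)} = -4 + \left(d + d c\right) = -4 + \left(d + c d\right) = -4 + d + c d$)
$-107 + b U{\left(-2,13 \right)} = -107 - 158 \left(-4 - 2 + 13 \left(-2\right)\right) = -107 - 158 \left(-4 - 2 - 26\right) = -107 - -5056 = -107 + 5056 = 4949$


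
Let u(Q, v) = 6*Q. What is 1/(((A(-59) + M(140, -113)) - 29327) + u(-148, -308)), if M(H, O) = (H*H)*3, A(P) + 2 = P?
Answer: 1/28524 ≈ 3.5058e-5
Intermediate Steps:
A(P) = -2 + P
M(H, O) = 3*H² (M(H, O) = H²*3 = 3*H²)
1/(((A(-59) + M(140, -113)) - 29327) + u(-148, -308)) = 1/((((-2 - 59) + 3*140²) - 29327) + 6*(-148)) = 1/(((-61 + 3*19600) - 29327) - 888) = 1/(((-61 + 58800) - 29327) - 888) = 1/((58739 - 29327) - 888) = 1/(29412 - 888) = 1/28524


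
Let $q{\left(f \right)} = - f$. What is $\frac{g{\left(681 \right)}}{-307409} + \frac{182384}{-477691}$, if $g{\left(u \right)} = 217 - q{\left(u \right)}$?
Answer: $- \frac{56495449574}{146846512619} \approx -0.38472$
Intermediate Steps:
$g{\left(u \right)} = 217 + u$ ($g{\left(u \right)} = 217 - - u = 217 + u$)
$\frac{g{\left(681 \right)}}{-307409} + \frac{182384}{-477691} = \frac{217 + 681}{-307409} + \frac{182384}{-477691} = 898 \left(- \frac{1}{307409}\right) + 182384 \left(- \frac{1}{477691}\right) = - \frac{898}{307409} - \frac{182384}{477691} = - \frac{56495449574}{146846512619}$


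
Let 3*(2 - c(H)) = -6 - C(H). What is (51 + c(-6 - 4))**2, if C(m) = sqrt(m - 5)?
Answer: (165 + I*sqrt(15))**2/9 ≈ 3023.3 + 142.01*I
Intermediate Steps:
C(m) = sqrt(-5 + m)
c(H) = 4 + sqrt(-5 + H)/3 (c(H) = 2 - (-6 - sqrt(-5 + H))/3 = 2 + (2 + sqrt(-5 + H)/3) = 4 + sqrt(-5 + H)/3)
(51 + c(-6 - 4))**2 = (51 + (4 + sqrt(-5 + (-6 - 4))/3))**2 = (51 + (4 + sqrt(-5 - 10)/3))**2 = (51 + (4 + sqrt(-15)/3))**2 = (51 + (4 + (I*sqrt(15))/3))**2 = (51 + (4 + I*sqrt(15)/3))**2 = (55 + I*sqrt(15)/3)**2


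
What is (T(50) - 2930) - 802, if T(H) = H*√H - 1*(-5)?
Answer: -3727 + 250*√2 ≈ -3373.4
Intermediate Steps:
T(H) = 5 + H^(3/2) (T(H) = H^(3/2) + 5 = 5 + H^(3/2))
(T(50) - 2930) - 802 = ((5 + 50^(3/2)) - 2930) - 802 = ((5 + 250*√2) - 2930) - 802 = (-2925 + 250*√2) - 802 = -3727 + 250*√2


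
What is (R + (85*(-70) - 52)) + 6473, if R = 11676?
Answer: 12147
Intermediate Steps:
(R + (85*(-70) - 52)) + 6473 = (11676 + (85*(-70) - 52)) + 6473 = (11676 + (-5950 - 52)) + 6473 = (11676 - 6002) + 6473 = 5674 + 6473 = 12147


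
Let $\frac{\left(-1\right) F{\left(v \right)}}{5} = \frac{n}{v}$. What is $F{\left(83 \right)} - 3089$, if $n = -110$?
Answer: $- \frac{255837}{83} \approx -3082.4$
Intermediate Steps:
$F{\left(v \right)} = \frac{550}{v}$ ($F{\left(v \right)} = - 5 \left(- \frac{110}{v}\right) = \frac{550}{v}$)
$F{\left(83 \right)} - 3089 = \frac{550}{83} - 3089 = - \frac{255837}{83}$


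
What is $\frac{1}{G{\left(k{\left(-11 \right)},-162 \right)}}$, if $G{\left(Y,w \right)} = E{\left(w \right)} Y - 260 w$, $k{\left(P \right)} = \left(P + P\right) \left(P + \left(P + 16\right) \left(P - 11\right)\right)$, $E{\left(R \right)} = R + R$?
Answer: $- \frac{1}{820368} \approx -1.219 \cdot 10^{-6}$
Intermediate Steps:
$E{\left(R \right)} = 2 R$
$k{\left(P \right)} = 2 P \left(P + \left(-11 + P\right) \left(16 + P\right)\right)$ ($k{\left(P \right)} = 2 P \left(P + \left(16 + P\right) \left(-11 + P\right)\right) = 2 P \left(P + \left(-11 + P\right) \left(16 + P\right)\right)$)
$G{\left(Y,w \right)} = - 260 w + 2 Y w$ ($G{\left(Y,w \right)} = 2 w Y - 260 w = 2 Y w - 260 w = - 260 w + 2 Y w$)
$\frac{1}{G{\left(k{\left(-11 \right)},-162 \right)}} = \frac{1}{2 \left(-162\right) \left(-130 + 2 \left(-11\right) \left(-176 + \left(-11\right)^{2} + 6 \left(-11\right)\right)\right)} = \frac{1}{2 \left(-162\right) \left(-130 + 2 \left(-11\right) \left(-176 + 121 - 66\right)\right)} = \frac{1}{2 \left(-162\right) \left(-130 + 2 \left(-11\right) \left(-121\right)\right)} = \frac{1}{2 \left(-162\right) \left(-130 + 2662\right)} = \frac{1}{2 \left(-162\right) 2532} = \frac{1}{-820368} = - \frac{1}{820368}$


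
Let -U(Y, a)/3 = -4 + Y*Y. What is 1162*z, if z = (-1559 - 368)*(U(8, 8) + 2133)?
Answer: -4373106822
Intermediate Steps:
U(Y, a) = 12 - 3*Y² (U(Y, a) = -3*(-4 + Y*Y) = -3*(-4 + Y²) = 12 - 3*Y²)
z = -3763431 (z = (-1559 - 368)*((12 - 3*8²) + 2133) = -1927*((12 - 3*64) + 2133) = -1927*((12 - 192) + 2133) = -1927*(-180 + 2133) = -1927*1953 = -3763431)
1162*z = 1162*(-3763431) = -4373106822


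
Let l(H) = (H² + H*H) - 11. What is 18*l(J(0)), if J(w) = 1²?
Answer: -162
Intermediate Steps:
J(w) = 1
l(H) = -11 + 2*H² (l(H) = (H² + H²) - 11 = 2*H² - 11 = -11 + 2*H²)
18*l(J(0)) = 18*(-11 + 2*1²) = 18*(-11 + 2*1) = 18*(-11 + 2) = 18*(-9) = -162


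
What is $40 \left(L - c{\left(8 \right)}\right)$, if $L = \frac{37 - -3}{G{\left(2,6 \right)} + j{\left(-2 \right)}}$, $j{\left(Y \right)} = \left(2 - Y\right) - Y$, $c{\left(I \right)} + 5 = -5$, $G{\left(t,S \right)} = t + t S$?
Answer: $480$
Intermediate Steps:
$G{\left(t,S \right)} = t + S t$
$c{\left(I \right)} = -10$ ($c{\left(I \right)} = -5 - 5 = -10$)
$j{\left(Y \right)} = 2 - 2 Y$
$L = 2$ ($L = \frac{37 - -3}{2 \left(1 + 6\right) + \left(2 - -4\right)} = \frac{37 + \left(-3 + 6\right)}{2 \cdot 7 + \left(2 + 4\right)} = \frac{37 + 3}{14 + 6} = \frac{40}{20} = 40 \cdot \frac{1}{20} = 2$)
$40 \left(L - c{\left(8 \right)}\right) = 40 \left(2 - -10\right) = 40 \left(2 + 10\right) = 40 \cdot 12 = 480$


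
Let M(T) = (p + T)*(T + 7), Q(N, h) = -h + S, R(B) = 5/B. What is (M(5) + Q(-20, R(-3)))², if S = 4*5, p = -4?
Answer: 10201/9 ≈ 1133.4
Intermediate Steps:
S = 20
Q(N, h) = 20 - h (Q(N, h) = -h + 20 = 20 - h)
M(T) = (-4 + T)*(7 + T) (M(T) = (-4 + T)*(T + 7) = (-4 + T)*(7 + T))
(M(5) + Q(-20, R(-3)))² = ((-28 + 5² + 3*5) + (20 - 5/(-3)))² = ((-28 + 25 + 15) + (20 - 5*(-1)/3))² = (12 + (20 - 1*(-5/3)))² = (12 + (20 + 5/3))² = (12 + 65/3)² = (101/3)² = 10201/9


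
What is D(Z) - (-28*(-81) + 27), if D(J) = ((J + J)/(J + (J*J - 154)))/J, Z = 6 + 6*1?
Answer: -2294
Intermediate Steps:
Z = 12 (Z = 6 + 6 = 12)
D(J) = 2/(-154 + J + J²) (D(J) = ((2*J)/(J + (J² - 154)))/J = ((2*J)/(J + (-154 + J²)))/J = ((2*J)/(-154 + J + J²))/J = (2*J/(-154 + J + J²))/J = 2/(-154 + J + J²))
D(Z) - (-28*(-81) + 27) = 2/(-154 + 12 + 12²) - (-28*(-81) + 27) = 2/(-154 + 12 + 144) - (2268 + 27) = 2/2 - 1*2295 = 2*(½) - 2295 = 1 - 2295 = -2294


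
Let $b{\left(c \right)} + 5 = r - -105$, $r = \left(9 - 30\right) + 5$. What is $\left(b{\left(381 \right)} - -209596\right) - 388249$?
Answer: $-178569$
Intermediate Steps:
$r = -16$ ($r = -21 + 5 = -16$)
$b{\left(c \right)} = 84$ ($b{\left(c \right)} = -5 - -89 = -5 + \left(-16 + 105\right) = -5 + 89 = 84$)
$\left(b{\left(381 \right)} - -209596\right) - 388249 = \left(84 - -209596\right) - 388249 = \left(84 + 209596\right) - 388249 = 209680 - 388249 = -178569$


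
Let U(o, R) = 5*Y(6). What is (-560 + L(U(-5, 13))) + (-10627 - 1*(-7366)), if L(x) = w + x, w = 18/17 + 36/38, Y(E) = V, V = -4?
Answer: -1239995/323 ≈ -3839.0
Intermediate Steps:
Y(E) = -4
w = 648/323 (w = 18*(1/17) + 36*(1/38) = 18/17 + 18/19 = 648/323 ≈ 2.0062)
U(o, R) = -20 (U(o, R) = 5*(-4) = -20)
L(x) = 648/323 + x
(-560 + L(U(-5, 13))) + (-10627 - 1*(-7366)) = (-560 + (648/323 - 20)) + (-10627 - 1*(-7366)) = (-560 - 5812/323) + (-10627 + 7366) = -186692/323 - 3261 = -1239995/323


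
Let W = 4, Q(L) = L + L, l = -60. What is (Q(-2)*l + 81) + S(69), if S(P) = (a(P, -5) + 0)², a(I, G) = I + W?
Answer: 5650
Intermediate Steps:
Q(L) = 2*L
a(I, G) = 4 + I (a(I, G) = I + 4 = 4 + I)
S(P) = (4 + P)² (S(P) = ((4 + P) + 0)² = (4 + P)²)
(Q(-2)*l + 81) + S(69) = ((2*(-2))*(-60) + 81) + (4 + 69)² = (-4*(-60) + 81) + 73² = (240 + 81) + 5329 = 321 + 5329 = 5650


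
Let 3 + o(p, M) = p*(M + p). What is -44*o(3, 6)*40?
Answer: -42240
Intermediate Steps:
o(p, M) = -3 + p*(M + p)
-44*o(3, 6)*40 = -44*(-3 + 3**2 + 6*3)*40 = -44*(-3 + 9 + 18)*40 = -44*24*40 = -1056*40 = -42240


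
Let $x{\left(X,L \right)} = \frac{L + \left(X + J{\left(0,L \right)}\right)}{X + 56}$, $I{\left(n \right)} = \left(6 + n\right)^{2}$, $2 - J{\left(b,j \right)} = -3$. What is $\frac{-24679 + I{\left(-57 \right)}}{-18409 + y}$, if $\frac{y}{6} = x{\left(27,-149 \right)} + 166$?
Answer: $\frac{1832474}{1445981} \approx 1.2673$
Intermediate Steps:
$J{\left(b,j \right)} = 5$ ($J{\left(b,j \right)} = 2 - -3 = 2 + 3 = 5$)
$x{\left(X,L \right)} = \frac{5 + L + X}{56 + X}$ ($x{\left(X,L \right)} = \frac{L + \left(X + 5\right)}{X + 56} = \frac{L + \left(5 + X\right)}{56 + X} = \frac{5 + L + X}{56 + X}$)
$y = \frac{81966}{83}$ ($y = 6 \left(\frac{5 - 149 + 27}{56 + 27} + 166\right) = 6 \left(\frac{1}{83} \left(-117\right) + 166\right) = 6 \left(- \frac{117}{83} + 166\right) = 6 \cdot \frac{13661}{83} = \frac{81966}{83} \approx 987.54$)
$\frac{-24679 + I{\left(-57 \right)}}{-18409 + y} = \frac{-24679 + \left(6 - 57\right)^{2}}{-18409 + \frac{81966}{83}} = \frac{-24679 + \left(-51\right)^{2}}{- \frac{1445981}{83}} = \left(-24679 + 2601\right) \left(- \frac{83}{1445981}\right) = \left(-22078\right) \left(- \frac{83}{1445981}\right) = \frac{1832474}{1445981}$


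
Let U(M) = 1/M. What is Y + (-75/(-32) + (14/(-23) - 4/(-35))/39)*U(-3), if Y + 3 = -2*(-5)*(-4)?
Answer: -131940449/3013920 ≈ -43.777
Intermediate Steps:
U(M) = 1/M
Y = -43 (Y = -3 - 2*(-5)*(-4) = -3 + 10*(-4) = -3 - 40 = -43)
Y + (-75/(-32) + (14/(-23) - 4/(-35))/39)*U(-3) = -43 + (-75/(-32) + (14/(-23) - 4/(-35))/39)/(-3) = -43 + (-75*(-1/32) + (14*(-1/23) - 4*(-1/35))*(1/39))*(-⅓) = -43 + (75/32 + (-14/23 + 4/35)*(1/39))*(-⅓) = -43 + (75/32 - 398/805*1/39)*(-⅓) = -43 + (75/32 - 398/31395)*(-⅓) = -43 + (2341889/1004640)*(-⅓) = -43 - 2341889/3013920 = -131940449/3013920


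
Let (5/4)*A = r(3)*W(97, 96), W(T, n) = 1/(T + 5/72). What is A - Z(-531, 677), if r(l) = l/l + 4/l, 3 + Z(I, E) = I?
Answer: 18661302/34945 ≈ 534.02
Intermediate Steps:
Z(I, E) = -3 + I
W(T, n) = 1/(5/72 + T) (W(T, n) = 1/(T + 5*(1/72)) = 1/(T + 5/72) = 1/(5/72 + T))
r(l) = 1 + 4/l
A = 672/34945 (A = 4*(((4 + 3)/3)*(72/(5 + 72*97)))/5 = 4*(((⅓)*7)*(72/(5 + 6984)))/5 = 4*(7*(72/6989)/3)/5 = 4*(7*(72*(1/6989))/3)/5 = 4*((7/3)*(72/6989))/5 = (⅘)*(168/6989) = 672/34945 ≈ 0.019230)
A - Z(-531, 677) = 672/34945 - (-3 - 531) = 672/34945 - 1*(-534) = 672/34945 + 534 = 18661302/34945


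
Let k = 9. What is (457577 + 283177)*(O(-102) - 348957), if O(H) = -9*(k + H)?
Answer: -257871282480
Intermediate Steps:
O(H) = -81 - 9*H (O(H) = -9*(9 + H) = -81 - 9*H)
(457577 + 283177)*(O(-102) - 348957) = (457577 + 283177)*((-81 - 9*(-102)) - 348957) = 740754*((-81 + 918) - 348957) = 740754*(837 - 348957) = 740754*(-348120) = -257871282480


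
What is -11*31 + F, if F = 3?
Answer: -338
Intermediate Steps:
-11*31 + F = -11*31 + 3 = -341 + 3 = -338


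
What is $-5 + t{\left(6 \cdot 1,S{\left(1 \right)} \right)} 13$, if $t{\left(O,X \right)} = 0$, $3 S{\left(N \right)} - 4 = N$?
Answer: $-5$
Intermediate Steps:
$S{\left(N \right)} = \frac{4}{3} + \frac{N}{3}$
$-5 + t{\left(6 \cdot 1,S{\left(1 \right)} \right)} 13 = -5 + 0 \cdot 13 = -5 + 0 = -5$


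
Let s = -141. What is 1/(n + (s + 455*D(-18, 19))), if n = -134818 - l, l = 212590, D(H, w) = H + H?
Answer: -1/363929 ≈ -2.7478e-6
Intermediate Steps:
D(H, w) = 2*H
n = -347408 (n = -134818 - 1*212590 = -134818 - 212590 = -347408)
1/(n + (s + 455*D(-18, 19))) = 1/(-347408 + (-141 + 455*(2*(-18)))) = 1/(-347408 + (-141 + 455*(-36))) = 1/(-347408 + (-141 - 16380)) = 1/(-347408 - 16521) = 1/(-363929) = -1/363929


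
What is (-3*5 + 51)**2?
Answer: 1296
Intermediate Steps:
(-3*5 + 51)**2 = (-15 + 51)**2 = 36**2 = 1296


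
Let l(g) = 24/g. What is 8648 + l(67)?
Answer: 579440/67 ≈ 8648.4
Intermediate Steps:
8648 + l(67) = 8648 + 24/67 = 579440/67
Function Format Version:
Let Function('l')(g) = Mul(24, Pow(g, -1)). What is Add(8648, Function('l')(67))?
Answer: Rational(579440, 67) ≈ 8648.4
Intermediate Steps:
Add(8648, Function('l')(67)) = Add(8648, Mul(24, Pow(67, -1))) = Add(8648, Mul(24, Rational(1, 67))) = Add(8648, Rational(24, 67)) = Rational(579440, 67)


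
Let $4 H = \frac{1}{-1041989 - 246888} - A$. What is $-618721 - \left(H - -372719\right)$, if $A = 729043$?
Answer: $- \frac{1042932524202}{1288877} \approx -8.0918 \cdot 10^{5}$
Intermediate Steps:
$H = - \frac{234911688678}{1288877}$ ($H = \frac{\frac{1}{-1041989 - 246888} - 729043}{4} = \frac{\frac{1}{-1288877} - 729043}{4} = \frac{- \frac{1}{1288877} - 729043}{4} = \frac{1}{4} \left(- \frac{939646754712}{1288877}\right) = - \frac{234911688678}{1288877} \approx -1.8226 \cdot 10^{5}$)
$-618721 - \left(H - -372719\right) = -618721 - \left(- \frac{234911688678}{1288877} - -372719\right) = -618721 - \left(- \frac{234911688678}{1288877} + 372719\right) = -618721 - \frac{245477257885}{1288877} = - \frac{1042932524202}{1288877}$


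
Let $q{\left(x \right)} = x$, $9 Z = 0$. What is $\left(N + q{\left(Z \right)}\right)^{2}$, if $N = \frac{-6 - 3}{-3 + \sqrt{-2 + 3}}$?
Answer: $\frac{81}{4} \approx 20.25$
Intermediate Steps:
$Z = 0$ ($Z = \frac{1}{9} \cdot 0 = 0$)
$N = \frac{9}{2}$ ($N = - \frac{9}{-3 + \sqrt{1}} = - \frac{9}{-3 + 1} = - \frac{9}{-2} = \left(-9\right) \left(- \frac{1}{2}\right) = \frac{9}{2} \approx 4.5$)
$\left(N + q{\left(Z \right)}\right)^{2} = \left(\frac{9}{2} + 0\right)^{2} = \left(\frac{9}{2}\right)^{2} = \frac{81}{4}$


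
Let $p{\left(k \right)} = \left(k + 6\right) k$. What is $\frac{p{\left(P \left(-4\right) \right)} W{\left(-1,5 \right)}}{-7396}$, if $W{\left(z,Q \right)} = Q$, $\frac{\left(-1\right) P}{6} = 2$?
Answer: $- \frac{3240}{1849} \approx -1.7523$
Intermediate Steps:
$P = -12$ ($P = \left(-6\right) 2 = -12$)
$p{\left(k \right)} = k \left(6 + k\right)$ ($p{\left(k \right)} = \left(6 + k\right) k = k \left(6 + k\right)$)
$\frac{p{\left(P \left(-4\right) \right)} W{\left(-1,5 \right)}}{-7396} = \frac{\left(-12\right) \left(-4\right) \left(6 - -48\right) 5}{-7396} = 48 \left(6 + 48\right) 5 \left(- \frac{1}{7396}\right) = 48 \cdot 54 \cdot 5 \left(- \frac{1}{7396}\right) = 2592 \cdot 5 \left(- \frac{1}{7396}\right) = 12960 \left(- \frac{1}{7396}\right) = - \frac{3240}{1849}$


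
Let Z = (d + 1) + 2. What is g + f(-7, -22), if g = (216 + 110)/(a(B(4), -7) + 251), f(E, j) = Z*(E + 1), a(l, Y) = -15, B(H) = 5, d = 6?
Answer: -6209/118 ≈ -52.619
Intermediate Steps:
Z = 9 (Z = (6 + 1) + 2 = 7 + 2 = 9)
f(E, j) = 9 + 9*E (f(E, j) = 9*(E + 1) = 9*(1 + E) = 9 + 9*E)
g = 163/118 (g = (216 + 110)/(-15 + 251) = 326/236 = 326*(1/236) = 163/118 ≈ 1.3814)
g + f(-7, -22) = 163/118 + (9 + 9*(-7)) = 163/118 + (9 - 63) = 163/118 - 54 = -6209/118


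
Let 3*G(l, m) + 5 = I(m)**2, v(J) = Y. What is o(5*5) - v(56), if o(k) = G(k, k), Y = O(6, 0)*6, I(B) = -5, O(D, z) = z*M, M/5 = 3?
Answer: 20/3 ≈ 6.6667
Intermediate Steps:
M = 15 (M = 5*3 = 15)
O(D, z) = 15*z (O(D, z) = z*15 = 15*z)
Y = 0 (Y = (15*0)*6 = 0*6 = 0)
v(J) = 0
G(l, m) = 20/3 (G(l, m) = -5/3 + (1/3)*(-5)**2 = -5/3 + (1/3)*25 = -5/3 + 25/3 = 20/3)
o(k) = 20/3
o(5*5) - v(56) = 20/3 - 1*0 = 20/3 + 0 = 20/3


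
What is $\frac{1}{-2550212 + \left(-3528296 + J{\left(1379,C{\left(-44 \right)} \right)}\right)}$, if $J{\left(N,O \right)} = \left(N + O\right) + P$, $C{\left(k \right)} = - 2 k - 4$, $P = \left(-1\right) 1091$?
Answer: $- \frac{1}{6078136} \approx -1.6452 \cdot 10^{-7}$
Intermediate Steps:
$P = -1091$
$C{\left(k \right)} = -4 - 2 k$
$J{\left(N,O \right)} = -1091 + N + O$ ($J{\left(N,O \right)} = \left(N + O\right) - 1091 = -1091 + N + O$)
$\frac{1}{-2550212 + \left(-3528296 + J{\left(1379,C{\left(-44 \right)} \right)}\right)} = \frac{1}{-2550212 - 3527924} = \frac{1}{-6078136} = - \frac{1}{6078136}$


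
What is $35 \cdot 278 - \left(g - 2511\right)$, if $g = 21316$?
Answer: $-9075$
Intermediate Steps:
$35 \cdot 278 - \left(g - 2511\right) = 35 \cdot 278 - \left(21316 - 2511\right) = 9730 - 18805 = -9075$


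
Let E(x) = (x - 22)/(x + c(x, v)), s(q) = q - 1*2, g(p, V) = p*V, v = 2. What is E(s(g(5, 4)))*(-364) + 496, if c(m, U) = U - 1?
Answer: 10880/19 ≈ 572.63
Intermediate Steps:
g(p, V) = V*p
c(m, U) = -1 + U
s(q) = -2 + q (s(q) = q - 2 = -2 + q)
E(x) = (-22 + x)/(1 + x) (E(x) = (x - 22)/(x + (-1 + 2)) = (-22 + x)/(x + 1) = (-22 + x)/(1 + x))
E(s(g(5, 4)))*(-364) + 496 = ((-22 + (-2 + 4*5))/(1 + (-2 + 4*5)))*(-364) + 496 = ((-22 + (-2 + 20))/(1 + (-2 + 20)))*(-364) + 496 = ((-22 + 18)/(1 + 18))*(-364) + 496 = (-4/19)*(-364) + 496 = ((1/19)*(-4))*(-364) + 496 = -4/19*(-364) + 496 = 1456/19 + 496 = 10880/19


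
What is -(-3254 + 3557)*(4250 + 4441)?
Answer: -2633373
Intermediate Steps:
-(-3254 + 3557)*(4250 + 4441) = -303*8691 = -1*2633373 = -2633373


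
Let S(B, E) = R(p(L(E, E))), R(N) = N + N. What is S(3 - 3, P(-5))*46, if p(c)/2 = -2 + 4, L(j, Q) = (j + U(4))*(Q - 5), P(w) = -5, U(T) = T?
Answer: 368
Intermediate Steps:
L(j, Q) = (-5 + Q)*(4 + j) (L(j, Q) = (j + 4)*(Q - 5) = (4 + j)*(-5 + Q) = (-5 + Q)*(4 + j))
p(c) = 4 (p(c) = 2*(-2 + 4) = 2*2 = 4)
R(N) = 2*N
S(B, E) = 8 (S(B, E) = 2*4 = 8)
S(3 - 3, P(-5))*46 = 8*46 = 368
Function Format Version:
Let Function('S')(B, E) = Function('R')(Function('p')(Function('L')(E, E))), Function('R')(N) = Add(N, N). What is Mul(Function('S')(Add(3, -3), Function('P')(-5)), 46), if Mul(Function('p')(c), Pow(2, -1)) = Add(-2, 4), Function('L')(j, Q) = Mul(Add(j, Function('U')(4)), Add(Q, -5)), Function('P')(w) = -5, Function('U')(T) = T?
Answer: 368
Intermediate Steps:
Function('L')(j, Q) = Mul(Add(-5, Q), Add(4, j)) (Function('L')(j, Q) = Mul(Add(j, 4), Add(Q, -5)) = Mul(Add(4, j), Add(-5, Q)) = Mul(Add(-5, Q), Add(4, j)))
Function('p')(c) = 4 (Function('p')(c) = Mul(2, Add(-2, 4)) = Mul(2, 2) = 4)
Function('R')(N) = Mul(2, N)
Function('S')(B, E) = 8 (Function('S')(B, E) = Mul(2, 4) = 8)
Mul(Function('S')(Add(3, -3), Function('P')(-5)), 46) = Mul(8, 46) = 368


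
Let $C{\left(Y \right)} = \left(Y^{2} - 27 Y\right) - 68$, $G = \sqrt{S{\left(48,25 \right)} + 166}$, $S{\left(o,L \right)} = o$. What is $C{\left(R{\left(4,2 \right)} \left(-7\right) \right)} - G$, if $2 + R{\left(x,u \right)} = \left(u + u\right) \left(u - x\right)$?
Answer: $2942 - \sqrt{214} \approx 2927.4$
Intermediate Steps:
$R{\left(x,u \right)} = -2 + 2 u \left(u - x\right)$ ($R{\left(x,u \right)} = -2 + \left(u + u\right) \left(u - x\right) = -2 + 2 u \left(u - x\right)$)
$G = \sqrt{214}$ ($G = \sqrt{48 + 166} = \sqrt{214} \approx 14.629$)
$C{\left(Y \right)} = -68 + Y^{2} - 27 Y$
$C{\left(R{\left(4,2 \right)} \left(-7\right) \right)} - G = \left(-68 + \left(\left(-2 + 2 \cdot 2^{2} - 4 \cdot 4\right) \left(-7\right)\right)^{2} - 27 \left(-2 + 2 \cdot 2^{2} - 4 \cdot 4\right) \left(-7\right)\right) - \sqrt{214} = \left(-68 + \left(\left(-2 + 2 \cdot 4 - 16\right) \left(-7\right)\right)^{2} - 27 \left(-2 + 2 \cdot 4 - 16\right) \left(-7\right)\right) - \sqrt{214} = \left(-68 + \left(\left(-2 + 8 - 16\right) \left(-7\right)\right)^{2} - 27 \left(-2 + 8 - 16\right) \left(-7\right)\right) - \sqrt{214} = \left(-68 + \left(\left(-10\right) \left(-7\right)\right)^{2} - 27 \left(\left(-10\right) \left(-7\right)\right)\right) - \sqrt{214} = \left(-68 + 70^{2} - 1890\right) - \sqrt{214} = \left(-68 + 4900 - 1890\right) - \sqrt{214} = 2942 - \sqrt{214}$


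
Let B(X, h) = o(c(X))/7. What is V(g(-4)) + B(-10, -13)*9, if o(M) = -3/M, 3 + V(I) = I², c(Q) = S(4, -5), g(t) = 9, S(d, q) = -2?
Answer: 1119/14 ≈ 79.929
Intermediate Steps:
c(Q) = -2
V(I) = -3 + I²
B(X, h) = 3/14 (B(X, h) = -3/(-2)/7 = -3*(-½)*(⅐) = (3/2)*(⅐) = 3/14)
V(g(-4)) + B(-10, -13)*9 = (-3 + 9²) + (3/14)*9 = (-3 + 81) + 27/14 = 78 + 27/14 = 1119/14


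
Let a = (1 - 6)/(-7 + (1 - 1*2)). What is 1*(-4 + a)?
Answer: -27/8 ≈ -3.3750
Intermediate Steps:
a = 5/8 (a = -5/(-7 + (1 - 2)) = -5/(-7 - 1) = -5/(-8) = -5*(-⅛) = 5/8 ≈ 0.62500)
1*(-4 + a) = 1*(-4 + 5/8) = 1*(-27/8) = -27/8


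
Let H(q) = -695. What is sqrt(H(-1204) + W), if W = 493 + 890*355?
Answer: 2*sqrt(78937) ≈ 561.92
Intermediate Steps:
W = 316443 (W = 493 + 315950 = 316443)
sqrt(H(-1204) + W) = sqrt(-695 + 316443) = sqrt(315748) = 2*sqrt(78937)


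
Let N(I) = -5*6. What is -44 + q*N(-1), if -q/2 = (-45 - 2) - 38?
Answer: -5144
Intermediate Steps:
N(I) = -30
q = 170 (q = -2*((-45 - 2) - 38) = -2*(-47 - 38) = -2*(-85) = 170)
-44 + q*N(-1) = -44 + 170*(-30) = -44 - 5100 = -5144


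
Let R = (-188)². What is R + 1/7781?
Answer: 275011665/7781 ≈ 35344.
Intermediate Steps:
R = 35344
R + 1/7781 = 35344 + 1/7781 = 275011665/7781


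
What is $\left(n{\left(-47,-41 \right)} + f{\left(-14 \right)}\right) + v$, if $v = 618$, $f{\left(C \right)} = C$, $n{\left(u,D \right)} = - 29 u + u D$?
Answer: $3894$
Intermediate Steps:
$n{\left(u,D \right)} = - 29 u + D u$
$\left(n{\left(-47,-41 \right)} + f{\left(-14 \right)}\right) + v = \left(- 47 \left(-29 - 41\right) - 14\right) + 618 = \left(\left(-47\right) \left(-70\right) - 14\right) + 618 = \left(3290 - 14\right) + 618 = 3276 + 618 = 3894$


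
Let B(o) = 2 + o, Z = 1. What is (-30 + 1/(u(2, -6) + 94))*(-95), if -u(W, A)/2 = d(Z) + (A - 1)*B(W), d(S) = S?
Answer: 421705/148 ≈ 2849.4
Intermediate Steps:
u(W, A) = -2 - 2*(-1 + A)*(2 + W) (u(W, A) = -2*(1 + (A - 1)*(2 + W)) = -2*(1 + (-1 + A)*(2 + W)) = -2 - 2*(-1 + A)*(2 + W))
(-30 + 1/(u(2, -6) + 94))*(-95) = (-30 + 1/((2 + 2*2 - 2*(-6)*(2 + 2)) + 94))*(-95) = (-30 + 1/((2 + 4 - 2*(-6)*4) + 94))*(-95) = (-30 + 1/((2 + 4 + 48) + 94))*(-95) = (-30 + 1/(54 + 94))*(-95) = (-30 + 1/148)*(-95) = -4439/148*(-95) = 421705/148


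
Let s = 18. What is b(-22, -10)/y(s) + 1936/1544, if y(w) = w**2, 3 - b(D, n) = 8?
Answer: 77443/62532 ≈ 1.2385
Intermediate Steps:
b(D, n) = -5 (b(D, n) = 3 - 1*8 = 3 - 8 = -5)
b(-22, -10)/y(s) + 1936/1544 = -5/(18**2) + 1936/1544 = -5/324 + 1936*(1/1544) = -5*1/324 + 242/193 = -5/324 + 242/193 = 77443/62532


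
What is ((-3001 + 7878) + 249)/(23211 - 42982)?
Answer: -5126/19771 ≈ -0.25927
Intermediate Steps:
((-3001 + 7878) + 249)/(23211 - 42982) = (4877 + 249)/(-19771) = 5126*(-1/19771) = -5126/19771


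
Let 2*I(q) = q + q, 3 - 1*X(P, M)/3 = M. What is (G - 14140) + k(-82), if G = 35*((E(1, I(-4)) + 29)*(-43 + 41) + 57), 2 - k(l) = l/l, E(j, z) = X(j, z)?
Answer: -15644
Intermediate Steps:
X(P, M) = 9 - 3*M
I(q) = q (I(q) = (q + q)/2 = (2*q)/2 = q)
E(j, z) = 9 - 3*z
k(l) = 1 (k(l) = 2 - l/l = 2 - 1*1 = 2 - 1 = 1)
G = -1505 (G = 35*(((9 - 3*(-4)) + 29)*(-43 + 41) + 57) = 35*(((9 + 12) + 29)*(-2) + 57) = 35*((21 + 29)*(-2) + 57) = 35*(50*(-2) + 57) = 35*(-100 + 57) = 35*(-43) = -1505)
(G - 14140) + k(-82) = (-1505 - 14140) + 1 = -15645 + 1 = -15644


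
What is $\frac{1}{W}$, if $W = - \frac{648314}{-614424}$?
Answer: $\frac{307212}{324157} \approx 0.94773$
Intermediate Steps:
$W = \frac{324157}{307212}$ ($W = \left(-648314\right) \left(- \frac{1}{614424}\right) = \frac{324157}{307212} \approx 1.0552$)
$\frac{1}{W} = \frac{1}{\frac{324157}{307212}} = \frac{307212}{324157}$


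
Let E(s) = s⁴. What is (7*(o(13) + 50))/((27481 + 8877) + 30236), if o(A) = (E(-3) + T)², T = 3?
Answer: 2261/3027 ≈ 0.74694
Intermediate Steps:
o(A) = 7056 (o(A) = ((-3)⁴ + 3)² = (81 + 3)² = 84² = 7056)
(7*(o(13) + 50))/((27481 + 8877) + 30236) = (7*(7056 + 50))/((27481 + 8877) + 30236) = (7*7106)/(36358 + 30236) = 49742/66594 = 49742*(1/66594) = 2261/3027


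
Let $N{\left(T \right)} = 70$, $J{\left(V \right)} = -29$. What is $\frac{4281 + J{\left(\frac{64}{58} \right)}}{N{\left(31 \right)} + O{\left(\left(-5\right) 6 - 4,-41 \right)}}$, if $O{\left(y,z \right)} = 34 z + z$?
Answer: $- \frac{4252}{1365} \approx -3.115$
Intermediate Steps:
$O{\left(y,z \right)} = 35 z$
$\frac{4281 + J{\left(\frac{64}{58} \right)}}{N{\left(31 \right)} + O{\left(\left(-5\right) 6 - 4,-41 \right)}} = \frac{4281 - 29}{70 + 35 \left(-41\right)} = \frac{4252}{70 - 1435} = \frac{4252}{-1365} = 4252 \left(- \frac{1}{1365}\right) = - \frac{4252}{1365}$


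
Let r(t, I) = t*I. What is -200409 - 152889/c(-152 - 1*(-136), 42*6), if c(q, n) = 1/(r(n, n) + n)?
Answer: -9747791493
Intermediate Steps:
r(t, I) = I*t
c(q, n) = 1/(n + n²) (c(q, n) = 1/(n*n + n) = 1/(n² + n) = 1/(n + n²))
-200409 - 152889/c(-152 - 1*(-136), 42*6) = -200409 - 152889/(1/(((42*6))*(1 + 42*6))) = -200409 - 152889/(1/(252*(1 + 252))) = -200409 - 152889/((1/252)/253) = -200409 - 152889/((1/252)*(1/253)) = -200409 - 152889/1/63756 = -200409 - 152889*63756 = -200409 - 1*9747591084 = -200409 - 9747591084 = -9747791493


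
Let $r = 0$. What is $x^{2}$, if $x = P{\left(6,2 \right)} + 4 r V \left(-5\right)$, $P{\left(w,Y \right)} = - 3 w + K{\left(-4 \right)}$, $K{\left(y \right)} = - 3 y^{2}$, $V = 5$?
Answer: $4356$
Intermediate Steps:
$P{\left(w,Y \right)} = -48 - 3 w$ ($P{\left(w,Y \right)} = - 3 w - 3 \left(-4\right)^{2} = - 3 w - 48 = -48 - 3 w$)
$x = -66$ ($x = \left(-48 - 18\right) + 4 \cdot 0 \cdot 5 \left(-5\right) = \left(-48 - 18\right) + 0 \cdot 5 \left(-5\right) = -66 + 0 \left(-5\right) = -66 + 0 = -66$)
$x^{2} = \left(-66\right)^{2} = 4356$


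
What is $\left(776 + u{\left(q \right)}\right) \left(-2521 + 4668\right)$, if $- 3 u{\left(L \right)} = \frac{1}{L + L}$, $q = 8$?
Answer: $\frac{79969309}{48} \approx 1.666 \cdot 10^{6}$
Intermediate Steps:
$u{\left(L \right)} = - \frac{1}{6 L}$ ($u{\left(L \right)} = - \frac{1}{3 \left(L + L\right)} = - \frac{1}{3 \cdot 2 L} = - \frac{\frac{1}{2} \frac{1}{L}}{3} = - \frac{1}{6 L}$)
$\left(776 + u{\left(q \right)}\right) \left(-2521 + 4668\right) = \left(776 - \frac{1}{6 \cdot 8}\right) \left(-2521 + 4668\right) = \left(776 - \frac{1}{48}\right) 2147 = \frac{37247}{48} \cdot 2147 = \frac{79969309}{48}$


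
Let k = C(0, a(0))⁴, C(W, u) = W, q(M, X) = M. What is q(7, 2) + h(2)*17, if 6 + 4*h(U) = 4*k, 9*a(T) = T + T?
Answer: -37/2 ≈ -18.500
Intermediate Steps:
a(T) = 2*T/9 (a(T) = (T + T)/9 = (2*T)/9 = 2*T/9)
k = 0 (k = 0⁴ = 0)
h(U) = -3/2 (h(U) = -3/2 + (4*0)/4 = -3/2 + (¼)*0 = -3/2 + 0 = -3/2)
q(7, 2) + h(2)*17 = 7 - 3/2*17 = 7 - 51/2 = -37/2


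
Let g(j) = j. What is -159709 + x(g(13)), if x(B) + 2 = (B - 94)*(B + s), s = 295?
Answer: -184659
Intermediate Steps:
x(B) = -2 + (-94 + B)*(295 + B) (x(B) = -2 + (B - 94)*(B + 295) = -2 + (-94 + B)*(295 + B))
-159709 + x(g(13)) = -159709 + (-27732 + 13**2 + 201*13) = -159709 + (-27732 + 169 + 2613) = -159709 - 24950 = -184659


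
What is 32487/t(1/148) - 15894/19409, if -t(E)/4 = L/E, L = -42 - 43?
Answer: -9955641/57450640 ≈ -0.17329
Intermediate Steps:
L = -85
t(E) = 340/E (t(E) = -(-340)/E = 340/E)
32487/t(1/148) - 15894/19409 = 32487/((340/(1/148))) - 15894/19409 = 32487/((340/(1/148))) - 15894*1/19409 = 32487/((340*148)) - 15894/19409 = 32487/50320 - 15894/19409 = 32487*(1/50320) - 15894/19409 = 1911/2960 - 15894/19409 = -9955641/57450640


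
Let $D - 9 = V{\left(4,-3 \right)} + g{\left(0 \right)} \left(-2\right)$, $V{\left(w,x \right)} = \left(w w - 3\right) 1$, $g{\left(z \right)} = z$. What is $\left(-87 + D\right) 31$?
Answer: $-2015$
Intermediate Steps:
$V{\left(w,x \right)} = -3 + w^{2}$ ($V{\left(w,x \right)} = \left(w^{2} - 3\right) 1 = \left(-3 + w^{2}\right) 1 = -3 + w^{2}$)
$D = 22$ ($D = 9 + \left(\left(-3 + 4^{2}\right) + 0 \left(-2\right)\right) = 9 + \left(\left(-3 + 16\right) + 0\right) = 9 + \left(13 + 0\right) = 9 + 13 = 22$)
$\left(-87 + D\right) 31 = \left(-87 + 22\right) 31 = \left(-65\right) 31 = -2015$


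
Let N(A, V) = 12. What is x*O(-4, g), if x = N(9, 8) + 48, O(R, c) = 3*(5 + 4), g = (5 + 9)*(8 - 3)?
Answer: 1620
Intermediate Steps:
g = 70 (g = 14*5 = 70)
O(R, c) = 27 (O(R, c) = 3*9 = 27)
x = 60 (x = 12 + 48 = 60)
x*O(-4, g) = 60*27 = 1620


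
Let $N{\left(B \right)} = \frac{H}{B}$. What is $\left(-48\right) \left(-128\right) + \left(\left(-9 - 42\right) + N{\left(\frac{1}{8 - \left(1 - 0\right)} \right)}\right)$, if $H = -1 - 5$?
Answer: $6051$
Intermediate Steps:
$H = -6$ ($H = -1 - 5 = -6$)
$N{\left(B \right)} = - \frac{6}{B}$
$\left(-48\right) \left(-128\right) + \left(\left(-9 - 42\right) + N{\left(\frac{1}{8 - \left(1 - 0\right)} \right)}\right) = \left(-48\right) \left(-128\right) - \left(51 + \frac{6}{\frac{1}{8 - \left(1 - 0\right)}}\right) = 6144 - \left(51 + \frac{6}{\frac{1}{8 - \left(1 + 0\right)}}\right) = 6144 - \left(51 + \frac{6}{\frac{1}{8 - 1}}\right) = 6144 - \left(51 + \frac{6}{\frac{1}{7}}\right) = 6144 - \left(51 + 6 \frac{1}{\frac{1}{7}}\right) = 6144 - 93 = 6051$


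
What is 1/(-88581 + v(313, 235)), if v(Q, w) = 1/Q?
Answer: -313/27725852 ≈ -1.1289e-5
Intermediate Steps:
1/(-88581 + v(313, 235)) = 1/(-88581 + 1/313) = 1/(-27725852/313) = -313/27725852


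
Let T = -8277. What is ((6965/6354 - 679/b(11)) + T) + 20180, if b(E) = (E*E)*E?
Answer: 100670698171/8457174 ≈ 11904.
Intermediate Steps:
b(E) = E**3 (b(E) = E**2*E = E**3)
((6965/6354 - 679/b(11)) + T) + 20180 = ((6965/6354 - 679/(11**3)) - 8277) + 20180 = ((6965*(1/6354) - 679/1331) - 8277) + 20180 = ((6965/6354 - 679*1/1331) - 8277) + 20180 = ((6965/6354 - 679/1331) - 8277) + 20180 = (4956049/8457174 - 8277) + 20180 = -69995073149/8457174 + 20180 = 100670698171/8457174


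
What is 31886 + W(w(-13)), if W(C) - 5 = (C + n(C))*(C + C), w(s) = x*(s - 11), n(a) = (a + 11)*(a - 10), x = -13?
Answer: 61095283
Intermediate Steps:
n(a) = (-10 + a)*(11 + a) (n(a) = (11 + a)*(-10 + a) = (-10 + a)*(11 + a))
w(s) = 143 - 13*s (w(s) = -13*(s - 11) = -13*(-11 + s) = 143 - 13*s)
W(C) = 5 + 2*C*(-110 + C**2 + 2*C) (W(C) = 5 + (C + (-110 + C + C**2))*(C + C) = 5 + (-110 + C**2 + 2*C)*(2*C) = 5 + 2*C*(-110 + C**2 + 2*C))
31886 + W(w(-13)) = 31886 + (5 - 220*(143 - 13*(-13)) + 2*(143 - 13*(-13))**3 + 4*(143 - 13*(-13))**2) = 31886 + (5 - 220*(143 + 169) + 2*(143 + 169)**3 + 4*(143 + 169)**2) = 31886 + (5 - 220*312 + 2*312**3 + 4*312**2) = 31886 + (5 - 68640 + 2*30371328 + 4*97344) = 31886 + (5 - 68640 + 60742656 + 389376) = 31886 + 61063397 = 61095283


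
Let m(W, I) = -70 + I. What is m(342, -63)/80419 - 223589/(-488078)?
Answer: 17915889417/39250744682 ≈ 0.45645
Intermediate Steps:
m(342, -63)/80419 - 223589/(-488078) = (-70 - 63)/80419 - 223589/(-488078) = -133*1/80419 - 223589*(-1/488078) = -133/80419 + 223589/488078 = 17915889417/39250744682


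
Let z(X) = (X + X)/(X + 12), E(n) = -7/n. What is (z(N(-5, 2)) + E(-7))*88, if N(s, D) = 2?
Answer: 792/7 ≈ 113.14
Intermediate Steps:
z(X) = 2*X/(12 + X) (z(X) = (2*X)/(12 + X) = 2*X/(12 + X))
(z(N(-5, 2)) + E(-7))*88 = (2*2/(12 + 2) - 7/(-7))*88 = (2*2/14 - 7*(-⅐))*88 = (2*2*(1/14) + 1)*88 = (2/7 + 1)*88 = (9/7)*88 = 792/7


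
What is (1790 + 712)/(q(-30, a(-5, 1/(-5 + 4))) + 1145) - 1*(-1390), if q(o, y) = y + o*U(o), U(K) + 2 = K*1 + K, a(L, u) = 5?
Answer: 2093201/1505 ≈ 1390.8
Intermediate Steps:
U(K) = -2 + 2*K (U(K) = -2 + (K*1 + K) = -2 + (K + K) = -2 + 2*K)
q(o, y) = y + o*(-2 + 2*o)
(1790 + 712)/(q(-30, a(-5, 1/(-5 + 4))) + 1145) - 1*(-1390) = (1790 + 712)/((5 + 2*(-30)*(-1 - 30)) + 1145) - 1*(-1390) = 2502/((5 + 2*(-30)*(-31)) + 1145) + 1390 = 2502/((5 + 1860) + 1145) + 1390 = 2502/(1865 + 1145) + 1390 = 2502/3010 + 1390 = 2502*(1/3010) + 1390 = 1251/1505 + 1390 = 2093201/1505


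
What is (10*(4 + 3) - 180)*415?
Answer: -45650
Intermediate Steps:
(10*(4 + 3) - 180)*415 = (10*7 - 180)*415 = (70 - 180)*415 = -110*415 = -45650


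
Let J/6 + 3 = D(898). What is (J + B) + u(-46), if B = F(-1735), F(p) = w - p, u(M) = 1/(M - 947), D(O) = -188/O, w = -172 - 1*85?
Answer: 650390719/445857 ≈ 1458.7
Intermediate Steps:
w = -257 (w = -172 - 85 = -257)
u(M) = 1/(-947 + M)
F(p) = -257 - p
B = 1478 (B = -257 - 1*(-1735) = -257 + 1735 = 1478)
J = -8646/449 (J = -18 + 6*(-188/898) = -18 + 6*(-188*1/898) = -18 + 6*(-94/449) = -18 - 564/449 = -8646/449 ≈ -19.256)
(J + B) + u(-46) = (-8646/449 + 1478) + 1/(-947 - 46) = 654976/449 + 1/(-993) = 654976/449 - 1/993 = 650390719/445857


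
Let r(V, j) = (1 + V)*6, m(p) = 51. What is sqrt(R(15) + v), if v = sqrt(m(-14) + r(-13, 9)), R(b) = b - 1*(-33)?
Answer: sqrt(48 + I*sqrt(21)) ≈ 6.9361 + 0.33034*I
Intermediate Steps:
R(b) = 33 + b (R(b) = b + 33 = 33 + b)
r(V, j) = 6 + 6*V
v = I*sqrt(21) (v = sqrt(51 + (6 + 6*(-13))) = sqrt(51 + (6 - 78)) = sqrt(51 - 72) = sqrt(-21) = I*sqrt(21) ≈ 4.5826*I)
sqrt(R(15) + v) = sqrt((33 + 15) + I*sqrt(21)) = sqrt(48 + I*sqrt(21))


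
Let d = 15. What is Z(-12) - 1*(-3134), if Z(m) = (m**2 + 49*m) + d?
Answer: 2705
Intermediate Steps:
Z(m) = 15 + m**2 + 49*m (Z(m) = (m**2 + 49*m) + 15 = 15 + m**2 + 49*m)
Z(-12) - 1*(-3134) = (15 + (-12)**2 + 49*(-12)) - 1*(-3134) = (15 + 144 - 588) + 3134 = -429 + 3134 = 2705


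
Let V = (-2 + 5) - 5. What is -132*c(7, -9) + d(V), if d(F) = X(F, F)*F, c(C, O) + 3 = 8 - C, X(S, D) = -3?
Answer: 270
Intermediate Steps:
c(C, O) = 5 - C (c(C, O) = -3 + (8 - C) = 5 - C)
V = -2 (V = 3 - 5 = -2)
d(F) = -3*F
-132*c(7, -9) + d(V) = -132*(5 - 1*7) - 3*(-2) = -132*(5 - 7) + 6 = -132*(-2) + 6 = 264 + 6 = 270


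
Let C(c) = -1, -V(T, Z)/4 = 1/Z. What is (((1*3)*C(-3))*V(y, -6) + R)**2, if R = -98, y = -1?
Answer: 10000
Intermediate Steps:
V(T, Z) = -4/Z
(((1*3)*C(-3))*V(y, -6) + R)**2 = (((1*3)*(-1))*(-4/(-6)) - 98)**2 = ((3*(-1))*(-4*(-1/6)) - 98)**2 = (-3*2/3 - 98)**2 = (-2 - 98)**2 = (-100)**2 = 10000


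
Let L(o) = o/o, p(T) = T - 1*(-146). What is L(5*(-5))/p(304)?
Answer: 1/450 ≈ 0.0022222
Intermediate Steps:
p(T) = 146 + T (p(T) = T + 146 = 146 + T)
L(o) = 1
L(5*(-5))/p(304) = 1/(146 + 304) = 1/450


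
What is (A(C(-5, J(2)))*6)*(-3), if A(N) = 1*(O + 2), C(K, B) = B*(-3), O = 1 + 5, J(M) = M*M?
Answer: -144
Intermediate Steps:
J(M) = M²
O = 6
C(K, B) = -3*B
A(N) = 8 (A(N) = 1*(6 + 2) = 1*8 = 8)
(A(C(-5, J(2)))*6)*(-3) = (8*6)*(-3) = 48*(-3) = -144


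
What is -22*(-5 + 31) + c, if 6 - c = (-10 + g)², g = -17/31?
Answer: -650855/961 ≈ -677.27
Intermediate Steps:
g = -17/31 (g = -17*1/31 = -17/31 ≈ -0.54839)
c = -101163/961 (c = 6 - (-10 - 17/31)² = 6 - (-327/31)² = 6 - 1*106929/961 = 6 - 106929/961 = -101163/961 ≈ -105.27)
-22*(-5 + 31) + c = -22*(-5 + 31) - 101163/961 = -22*26 - 101163/961 = -572 - 101163/961 = -650855/961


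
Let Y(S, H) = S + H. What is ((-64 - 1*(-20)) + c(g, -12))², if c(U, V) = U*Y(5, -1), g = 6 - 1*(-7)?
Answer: 64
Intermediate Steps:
Y(S, H) = H + S
g = 13 (g = 6 + 7 = 13)
c(U, V) = 4*U (c(U, V) = U*(-1 + 5) = U*4 = 4*U)
((-64 - 1*(-20)) + c(g, -12))² = ((-64 - 1*(-20)) + 4*13)² = ((-64 + 20) + 52)² = (-44 + 52)² = 8² = 64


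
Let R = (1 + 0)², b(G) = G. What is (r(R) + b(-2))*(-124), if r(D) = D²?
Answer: 124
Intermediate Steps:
R = 1 (R = 1² = 1)
(r(R) + b(-2))*(-124) = (1² - 2)*(-124) = (1 - 2)*(-124) = -1*(-124) = 124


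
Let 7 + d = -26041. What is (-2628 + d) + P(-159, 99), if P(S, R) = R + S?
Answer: -28736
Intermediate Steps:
d = -26048 (d = -7 - 26041 = -26048)
(-2628 + d) + P(-159, 99) = (-2628 - 26048) + (99 - 159) = -28676 - 60 = -28736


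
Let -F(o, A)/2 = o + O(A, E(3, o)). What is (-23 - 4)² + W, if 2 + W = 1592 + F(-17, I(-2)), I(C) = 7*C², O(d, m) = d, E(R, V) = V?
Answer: 2297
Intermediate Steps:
F(o, A) = -2*A - 2*o (F(o, A) = -2*(o + A) = -2*(A + o) = -2*A - 2*o)
W = 1568 (W = -2 + (1592 + (-14*(-2)² - 2*(-17))) = -2 + (1592 + (-14*4 + 34)) = -2 + (1592 + (-2*28 + 34)) = -2 + (1592 + (-56 + 34)) = -2 + (1592 - 22) = -2 + 1570 = 1568)
(-23 - 4)² + W = (-23 - 4)² + 1568 = (-27)² + 1568 = 729 + 1568 = 2297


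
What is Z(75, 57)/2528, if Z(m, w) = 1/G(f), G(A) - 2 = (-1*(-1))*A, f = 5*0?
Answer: 1/5056 ≈ 0.00019778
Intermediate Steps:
f = 0
G(A) = 2 + A (G(A) = 2 + (-1*(-1))*A = 2 + 1*A = 2 + A)
Z(m, w) = 1/2 (Z(m, w) = 1/(2 + 0) = 1/2)
Z(75, 57)/2528 = (1/2)/2528 = (1/2)*(1/2528) = 1/5056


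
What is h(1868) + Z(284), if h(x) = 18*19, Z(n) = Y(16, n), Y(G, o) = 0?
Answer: 342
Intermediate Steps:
Z(n) = 0
h(x) = 342
h(1868) + Z(284) = 342 + 0 = 342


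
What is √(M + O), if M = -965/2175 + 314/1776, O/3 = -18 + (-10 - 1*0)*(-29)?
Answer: √3381037925430/64380 ≈ 28.561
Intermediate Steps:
O = 816 (O = 3*(-18 + (-10 - 1*0)*(-29)) = 3*(-18 + (-10 + 0)*(-29)) = 3*(-18 - 10*(-29)) = 3*(-18 + 290) = 3*272 = 816)
M = -34363/128760 (M = -965*1/2175 + 314*(1/1776) = -193/435 + 157/888 = -34363/128760 ≈ -0.26688)
√(M + O) = √(-34363/128760 + 816) = √(105033797/128760) = √3381037925430/64380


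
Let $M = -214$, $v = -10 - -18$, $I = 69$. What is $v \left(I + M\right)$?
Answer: $-1160$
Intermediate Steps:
$v = 8$ ($v = -10 + 18 = 8$)
$v \left(I + M\right) = 8 \left(69 - 214\right) = 8 \left(-145\right) = -1160$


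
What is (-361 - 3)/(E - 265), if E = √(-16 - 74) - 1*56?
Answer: 5564/4911 + 52*I*√10/4911 ≈ 1.133 + 0.033484*I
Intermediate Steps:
E = -56 + 3*I*√10 (E = √(-90) - 56 = 3*I*√10 - 56 = -56 + 3*I*√10 ≈ -56.0 + 9.4868*I)
(-361 - 3)/(E - 265) = (-361 - 3)/((-56 + 3*I*√10) - 265) = -364/(-321 + 3*I*√10)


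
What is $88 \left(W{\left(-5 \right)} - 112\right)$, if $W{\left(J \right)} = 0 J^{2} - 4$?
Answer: $-10208$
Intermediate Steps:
$W{\left(J \right)} = -4$ ($W{\left(J \right)} = 0 - 4 = -4$)
$88 \left(W{\left(-5 \right)} - 112\right) = 88 \left(-4 - 112\right) = 88 \left(-116\right) = -10208$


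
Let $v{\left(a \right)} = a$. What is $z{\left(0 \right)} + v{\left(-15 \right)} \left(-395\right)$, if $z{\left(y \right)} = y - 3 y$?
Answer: $5925$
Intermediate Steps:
$z{\left(y \right)} = - 2 y$
$z{\left(0 \right)} + v{\left(-15 \right)} \left(-395\right) = \left(-2\right) 0 - -5925 = 0 + 5925 = 5925$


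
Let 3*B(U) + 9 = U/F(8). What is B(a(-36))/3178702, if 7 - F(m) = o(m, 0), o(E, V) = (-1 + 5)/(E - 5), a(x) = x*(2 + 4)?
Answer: -267/54037934 ≈ -4.9410e-6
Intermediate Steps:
a(x) = 6*x (a(x) = x*6 = 6*x)
o(E, V) = 4/(-5 + E)
F(m) = 7 - 4/(-5 + m)
B(U) = -3 + U/17 (B(U) = -3 + (U/(((-39 + 7*8)/(-5 + 8))))/3 = -3 + (U/(((-39 + 56)/3)))/3 = -3 + (U/(((⅓)*17)))/3 = -3 + (U/(17/3))/3 = -3 + (U*(3/17))/3 = -3 + (3*U/17)/3 = -3 + U/17)
B(a(-36))/3178702 = (-3 + (6*(-36))/17)/3178702 = (-3 + (1/17)*(-216))*(1/3178702) = (-3 - 216/17)*(1/3178702) = -267/17*1/3178702 = -267/54037934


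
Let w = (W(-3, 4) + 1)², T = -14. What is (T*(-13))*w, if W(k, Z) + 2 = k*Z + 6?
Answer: 8918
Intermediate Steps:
W(k, Z) = 4 + Z*k (W(k, Z) = -2 + (k*Z + 6) = -2 + (Z*k + 6) = -2 + (6 + Z*k) = 4 + Z*k)
w = 49 (w = ((4 + 4*(-3)) + 1)² = ((4 - 12) + 1)² = (-8 + 1)² = (-7)² = 49)
(T*(-13))*w = -14*(-13)*49 = 182*49 = 8918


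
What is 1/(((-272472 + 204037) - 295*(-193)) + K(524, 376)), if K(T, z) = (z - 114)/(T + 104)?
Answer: -314/3610869 ≈ -8.6960e-5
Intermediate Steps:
K(T, z) = (-114 + z)/(104 + T)
1/(((-272472 + 204037) - 295*(-193)) + K(524, 376)) = 1/(((-272472 + 204037) - 295*(-193)) + (-114 + 376)/(104 + 524)) = 1/((-68435 + 56935) + 262/628) = 1/(-11500 + (1/628)*262) = 1/(-11500 + 131/314) = 1/(-3610869/314) = -314/3610869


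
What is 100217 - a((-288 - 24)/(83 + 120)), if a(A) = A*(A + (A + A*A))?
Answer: 838348847323/8365427 ≈ 1.0022e+5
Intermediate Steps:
a(A) = A*(A**2 + 2*A) (a(A) = A*(A + (A + A**2)) = A*(A**2 + 2*A))
100217 - a((-288 - 24)/(83 + 120)) = 100217 - ((-288 - 24)/(83 + 120))**2*(2 + (-288 - 24)/(83 + 120)) = 100217 - (-312/203)**2*(2 - 312/203) = 100217 - 97344*94/(41209*203) = 100217 - 1*9150336/8365427 = 100217 - 9150336/8365427 = 838348847323/8365427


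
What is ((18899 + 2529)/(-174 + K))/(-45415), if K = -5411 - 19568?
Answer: 21428/1142323495 ≈ 1.8758e-5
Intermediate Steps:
K = -24979
((18899 + 2529)/(-174 + K))/(-45415) = ((18899 + 2529)/(-174 - 24979))/(-45415) = (21428/(-25153))*(-1/45415) = (21428*(-1/25153))*(-1/45415) = -21428/25153*(-1/45415) = 21428/1142323495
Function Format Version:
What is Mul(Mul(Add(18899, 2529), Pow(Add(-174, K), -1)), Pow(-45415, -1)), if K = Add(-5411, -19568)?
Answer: Rational(21428, 1142323495) ≈ 1.8758e-5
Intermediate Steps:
K = -24979
Mul(Mul(Add(18899, 2529), Pow(Add(-174, K), -1)), Pow(-45415, -1)) = Mul(Mul(Add(18899, 2529), Pow(Add(-174, -24979), -1)), Pow(-45415, -1)) = Mul(Mul(21428, Pow(-25153, -1)), Rational(-1, 45415)) = Mul(Mul(21428, Rational(-1, 25153)), Rational(-1, 45415)) = Mul(Rational(-21428, 25153), Rational(-1, 45415)) = Rational(21428, 1142323495)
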